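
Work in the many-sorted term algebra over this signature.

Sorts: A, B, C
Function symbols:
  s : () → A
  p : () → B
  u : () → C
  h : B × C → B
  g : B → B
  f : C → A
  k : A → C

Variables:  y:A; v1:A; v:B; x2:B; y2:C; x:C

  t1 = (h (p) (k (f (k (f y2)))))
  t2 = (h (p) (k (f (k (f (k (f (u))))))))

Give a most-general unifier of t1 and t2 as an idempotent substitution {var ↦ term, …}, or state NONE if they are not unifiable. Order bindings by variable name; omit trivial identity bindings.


{y2 ↦ (k (f (u)))}


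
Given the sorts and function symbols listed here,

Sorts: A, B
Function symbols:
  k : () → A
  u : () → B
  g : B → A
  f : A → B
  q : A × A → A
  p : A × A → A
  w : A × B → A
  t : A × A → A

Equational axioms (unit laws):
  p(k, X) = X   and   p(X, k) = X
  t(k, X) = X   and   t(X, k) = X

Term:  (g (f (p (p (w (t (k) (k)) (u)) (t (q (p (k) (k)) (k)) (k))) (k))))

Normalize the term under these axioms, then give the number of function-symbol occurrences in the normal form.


size = 9

1. (g (f (p (p (w (t (k) (k)) (u)) (t (q (p (k) (k)) (k)) (k))) (k))))  →  (g (f (p (w (t (k) (k)) (u)) (t (q (p (k) (k)) (k)) (k)))))
2. (g (f (p (w (t (k) (k)) (u)) (t (q (p (k) (k)) (k)) (k)))))  →  (g (f (p (w (k) (u)) (t (q (p (k) (k)) (k)) (k)))))
3. (g (f (p (w (k) (u)) (t (q (p (k) (k)) (k)) (k)))))  →  (g (f (p (w (k) (u)) (q (p (k) (k)) (k)))))
4. (g (f (p (w (k) (u)) (q (p (k) (k)) (k)))))  →  (g (f (p (w (k) (u)) (q (k) (k)))))
normal form: (g (f (p (w (k) (u)) (q (k) (k)))))


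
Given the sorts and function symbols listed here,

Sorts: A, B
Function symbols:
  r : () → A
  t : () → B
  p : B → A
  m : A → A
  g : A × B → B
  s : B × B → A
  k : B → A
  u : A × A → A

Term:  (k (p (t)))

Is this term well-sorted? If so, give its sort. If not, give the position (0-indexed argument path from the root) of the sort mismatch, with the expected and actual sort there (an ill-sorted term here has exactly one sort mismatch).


ill-sorted at position [0]: expected B, got A

    (t) : B
  (p (t)) : A
(k (p (t))) : ✗ arg 0 at [0] has sort A, expected B


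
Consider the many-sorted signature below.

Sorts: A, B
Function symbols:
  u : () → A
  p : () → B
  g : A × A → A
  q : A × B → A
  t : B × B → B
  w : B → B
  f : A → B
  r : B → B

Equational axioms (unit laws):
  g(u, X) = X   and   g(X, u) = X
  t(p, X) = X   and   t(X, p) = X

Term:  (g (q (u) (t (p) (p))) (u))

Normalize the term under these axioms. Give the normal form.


1. (g (q (u) (t (p) (p))) (u))  →  (q (u) (t (p) (p)))
2. (q (u) (t (p) (p)))  →  (q (u) (p))

normal form = (q (u) (p))


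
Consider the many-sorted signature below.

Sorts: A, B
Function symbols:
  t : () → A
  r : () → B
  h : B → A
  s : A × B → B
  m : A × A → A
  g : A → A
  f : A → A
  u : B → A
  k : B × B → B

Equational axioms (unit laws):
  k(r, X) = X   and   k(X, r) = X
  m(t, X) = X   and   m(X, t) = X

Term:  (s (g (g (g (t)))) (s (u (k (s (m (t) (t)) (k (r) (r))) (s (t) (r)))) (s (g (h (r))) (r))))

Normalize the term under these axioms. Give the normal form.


1. (s (g (g (g (t)))) (s (u (k (s (m (t) (t)) (k (r) (r))) (s (t) (r)))) (s (g (h (r))) (r))))  →  (s (g (g (g (t)))) (s (u (k (s (t) (k (r) (r))) (s (t) (r)))) (s (g (h (r))) (r))))
2. (s (g (g (g (t)))) (s (u (k (s (t) (k (r) (r))) (s (t) (r)))) (s (g (h (r))) (r))))  →  (s (g (g (g (t)))) (s (u (k (s (t) (r)) (s (t) (r)))) (s (g (h (r))) (r))))

normal form = (s (g (g (g (t)))) (s (u (k (s (t) (r)) (s (t) (r)))) (s (g (h (r))) (r))))


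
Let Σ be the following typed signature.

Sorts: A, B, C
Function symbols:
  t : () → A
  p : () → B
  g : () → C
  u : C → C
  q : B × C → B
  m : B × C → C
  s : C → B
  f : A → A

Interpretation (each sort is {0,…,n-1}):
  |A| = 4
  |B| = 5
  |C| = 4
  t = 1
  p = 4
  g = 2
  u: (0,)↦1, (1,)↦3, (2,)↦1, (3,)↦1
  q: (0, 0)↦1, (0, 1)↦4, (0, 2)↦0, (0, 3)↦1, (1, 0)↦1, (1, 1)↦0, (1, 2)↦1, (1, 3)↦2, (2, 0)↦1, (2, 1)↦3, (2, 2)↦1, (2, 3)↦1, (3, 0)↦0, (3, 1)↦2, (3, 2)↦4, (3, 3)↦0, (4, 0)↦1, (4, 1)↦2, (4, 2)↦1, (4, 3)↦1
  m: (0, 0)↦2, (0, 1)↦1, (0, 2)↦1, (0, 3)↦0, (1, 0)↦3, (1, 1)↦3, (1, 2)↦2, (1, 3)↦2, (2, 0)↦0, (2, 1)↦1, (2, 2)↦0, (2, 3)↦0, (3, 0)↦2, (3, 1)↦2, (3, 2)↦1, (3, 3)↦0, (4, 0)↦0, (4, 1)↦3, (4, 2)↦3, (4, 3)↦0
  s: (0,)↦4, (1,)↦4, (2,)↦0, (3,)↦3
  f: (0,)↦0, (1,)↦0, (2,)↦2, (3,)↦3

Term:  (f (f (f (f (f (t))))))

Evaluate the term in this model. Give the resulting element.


  t = 1
  (f (t)) = f(1,) = 0
  (f (f (t))) = f(0,) = 0
  (f (f (f (t)))) = f(0,) = 0
  (f (f (f (f (t))))) = f(0,) = 0
  (f (f (f (f (f (t)))))) = f(0,) = 0

value = 0


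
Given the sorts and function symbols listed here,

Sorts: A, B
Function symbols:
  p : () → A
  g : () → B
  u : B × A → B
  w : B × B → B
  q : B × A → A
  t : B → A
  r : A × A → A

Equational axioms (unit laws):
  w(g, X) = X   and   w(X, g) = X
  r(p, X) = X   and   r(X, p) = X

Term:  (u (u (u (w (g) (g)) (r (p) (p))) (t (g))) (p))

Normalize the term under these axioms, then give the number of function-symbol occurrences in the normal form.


size = 8

1. (u (u (u (w (g) (g)) (r (p) (p))) (t (g))) (p))  →  (u (u (u (g) (r (p) (p))) (t (g))) (p))
2. (u (u (u (g) (r (p) (p))) (t (g))) (p))  →  (u (u (u (g) (p)) (t (g))) (p))
normal form: (u (u (u (g) (p)) (t (g))) (p))


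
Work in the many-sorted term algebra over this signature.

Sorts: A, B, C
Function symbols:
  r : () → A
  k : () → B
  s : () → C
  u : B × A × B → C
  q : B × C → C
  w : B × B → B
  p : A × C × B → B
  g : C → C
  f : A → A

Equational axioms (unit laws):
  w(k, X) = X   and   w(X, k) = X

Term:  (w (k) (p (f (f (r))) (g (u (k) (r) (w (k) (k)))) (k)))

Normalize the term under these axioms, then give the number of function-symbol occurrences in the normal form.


1. (w (k) (p (f (f (r))) (g (u (k) (r) (w (k) (k)))) (k)))  →  (p (f (f (r))) (g (u (k) (r) (w (k) (k)))) (k))
2. (p (f (f (r))) (g (u (k) (r) (w (k) (k)))) (k))  →  (p (f (f (r))) (g (u (k) (r) (k))) (k))
normal form: (p (f (f (r))) (g (u (k) (r) (k))) (k))

size = 10


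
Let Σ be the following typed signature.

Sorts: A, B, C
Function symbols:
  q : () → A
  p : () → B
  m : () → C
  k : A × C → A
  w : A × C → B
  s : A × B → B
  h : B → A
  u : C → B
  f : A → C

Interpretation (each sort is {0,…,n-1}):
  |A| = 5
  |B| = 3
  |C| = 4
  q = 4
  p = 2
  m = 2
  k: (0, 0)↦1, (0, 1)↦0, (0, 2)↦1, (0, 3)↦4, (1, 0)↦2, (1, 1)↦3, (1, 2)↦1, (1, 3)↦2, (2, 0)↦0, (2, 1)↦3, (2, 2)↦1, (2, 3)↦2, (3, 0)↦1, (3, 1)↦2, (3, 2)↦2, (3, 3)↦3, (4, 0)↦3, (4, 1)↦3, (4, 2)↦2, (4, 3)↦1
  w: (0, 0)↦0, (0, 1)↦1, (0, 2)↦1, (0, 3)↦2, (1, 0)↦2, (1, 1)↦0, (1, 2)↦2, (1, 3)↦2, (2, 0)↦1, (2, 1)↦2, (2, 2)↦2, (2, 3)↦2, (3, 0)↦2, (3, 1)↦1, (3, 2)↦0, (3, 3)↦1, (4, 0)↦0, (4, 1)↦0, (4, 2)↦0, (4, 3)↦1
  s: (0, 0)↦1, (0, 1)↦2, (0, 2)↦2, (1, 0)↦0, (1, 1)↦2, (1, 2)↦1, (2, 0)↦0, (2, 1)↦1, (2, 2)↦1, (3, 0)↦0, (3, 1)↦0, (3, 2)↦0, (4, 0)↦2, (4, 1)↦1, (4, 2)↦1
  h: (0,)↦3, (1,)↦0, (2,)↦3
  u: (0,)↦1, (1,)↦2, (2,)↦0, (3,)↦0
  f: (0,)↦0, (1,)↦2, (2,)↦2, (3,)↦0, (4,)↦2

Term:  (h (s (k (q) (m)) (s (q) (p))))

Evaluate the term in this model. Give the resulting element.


  q = 4
  m = 2
  (k (q) (m)) = k(4, 2) = 2
  q = 4
  p = 2
  (s (q) (p)) = s(4, 2) = 1
  (s (k (q) (m)) (s (q) (p))) = s(2, 1) = 1
  (h (s (k (q) (m)) (s (q) (p)))) = h(1,) = 0

value = 0


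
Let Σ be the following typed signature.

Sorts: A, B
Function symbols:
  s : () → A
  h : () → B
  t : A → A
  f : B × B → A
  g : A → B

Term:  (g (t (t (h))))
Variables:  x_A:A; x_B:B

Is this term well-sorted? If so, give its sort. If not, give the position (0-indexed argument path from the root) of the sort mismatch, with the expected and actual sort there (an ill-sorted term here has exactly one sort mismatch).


      (h) : B
    (t (h)) : ✗ arg 0 at [0, 0, 0] has sort B, expected A

ill-sorted at position [0, 0, 0]: expected A, got B


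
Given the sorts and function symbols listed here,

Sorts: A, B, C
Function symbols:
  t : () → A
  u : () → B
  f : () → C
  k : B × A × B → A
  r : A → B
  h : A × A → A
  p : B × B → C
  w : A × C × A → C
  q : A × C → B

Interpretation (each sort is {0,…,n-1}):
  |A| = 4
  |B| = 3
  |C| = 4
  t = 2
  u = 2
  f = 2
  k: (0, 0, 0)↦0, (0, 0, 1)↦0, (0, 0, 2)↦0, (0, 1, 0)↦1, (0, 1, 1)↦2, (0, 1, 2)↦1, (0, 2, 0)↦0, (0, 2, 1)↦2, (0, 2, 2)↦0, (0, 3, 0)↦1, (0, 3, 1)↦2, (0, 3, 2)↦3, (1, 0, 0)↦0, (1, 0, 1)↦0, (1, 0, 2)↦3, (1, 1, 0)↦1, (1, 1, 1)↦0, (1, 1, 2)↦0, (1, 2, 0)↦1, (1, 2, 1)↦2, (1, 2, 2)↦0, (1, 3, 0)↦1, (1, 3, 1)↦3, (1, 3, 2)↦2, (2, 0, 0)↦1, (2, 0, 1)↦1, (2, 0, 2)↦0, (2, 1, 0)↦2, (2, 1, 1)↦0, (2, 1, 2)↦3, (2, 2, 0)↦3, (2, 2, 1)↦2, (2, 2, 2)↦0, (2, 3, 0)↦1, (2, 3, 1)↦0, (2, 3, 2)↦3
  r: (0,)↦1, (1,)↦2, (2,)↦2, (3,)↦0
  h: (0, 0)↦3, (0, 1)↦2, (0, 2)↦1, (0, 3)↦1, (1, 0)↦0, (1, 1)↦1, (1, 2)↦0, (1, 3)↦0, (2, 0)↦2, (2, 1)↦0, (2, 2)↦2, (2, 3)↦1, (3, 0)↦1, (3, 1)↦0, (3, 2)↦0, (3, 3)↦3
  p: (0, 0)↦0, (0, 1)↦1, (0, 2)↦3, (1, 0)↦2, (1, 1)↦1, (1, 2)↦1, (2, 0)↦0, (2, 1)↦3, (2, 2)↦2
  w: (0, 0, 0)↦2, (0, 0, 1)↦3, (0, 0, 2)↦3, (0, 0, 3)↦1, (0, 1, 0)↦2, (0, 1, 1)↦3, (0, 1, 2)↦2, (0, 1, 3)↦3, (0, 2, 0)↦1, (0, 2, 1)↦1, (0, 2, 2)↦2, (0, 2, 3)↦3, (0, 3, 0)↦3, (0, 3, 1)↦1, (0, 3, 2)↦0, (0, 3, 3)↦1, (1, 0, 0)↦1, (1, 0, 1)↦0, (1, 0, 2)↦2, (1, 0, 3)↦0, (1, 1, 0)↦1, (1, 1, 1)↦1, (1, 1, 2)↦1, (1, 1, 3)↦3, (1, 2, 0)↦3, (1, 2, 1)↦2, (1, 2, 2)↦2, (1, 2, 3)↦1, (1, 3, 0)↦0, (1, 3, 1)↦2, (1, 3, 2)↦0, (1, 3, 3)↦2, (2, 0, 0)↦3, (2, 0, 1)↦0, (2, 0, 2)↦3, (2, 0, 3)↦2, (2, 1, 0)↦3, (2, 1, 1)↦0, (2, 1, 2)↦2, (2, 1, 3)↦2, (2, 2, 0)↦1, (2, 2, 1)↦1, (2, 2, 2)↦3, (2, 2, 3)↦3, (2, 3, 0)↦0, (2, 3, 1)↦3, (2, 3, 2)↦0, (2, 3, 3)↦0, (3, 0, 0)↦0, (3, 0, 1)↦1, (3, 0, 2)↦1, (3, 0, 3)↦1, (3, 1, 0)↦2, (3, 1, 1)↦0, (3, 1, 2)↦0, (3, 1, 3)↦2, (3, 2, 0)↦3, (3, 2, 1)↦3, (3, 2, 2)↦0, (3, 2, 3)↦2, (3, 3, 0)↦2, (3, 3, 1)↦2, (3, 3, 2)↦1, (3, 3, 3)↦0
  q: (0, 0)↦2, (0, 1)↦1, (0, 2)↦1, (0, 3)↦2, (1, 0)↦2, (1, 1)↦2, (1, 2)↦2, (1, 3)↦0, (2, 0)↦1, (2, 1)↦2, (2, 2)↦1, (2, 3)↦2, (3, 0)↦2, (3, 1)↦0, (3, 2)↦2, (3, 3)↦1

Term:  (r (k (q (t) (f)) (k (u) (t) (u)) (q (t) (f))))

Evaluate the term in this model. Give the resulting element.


value = 1

  t = 2
  f = 2
  (q (t) (f)) = q(2, 2) = 1
  u = 2
  t = 2
  u = 2
  (k (u) (t) (u)) = k(2, 2, 2) = 0
  t = 2
  f = 2
  (q (t) (f)) = q(2, 2) = 1
  (k (q (t) (f)) (k (u) (t) (u)) (q (t) (f))) = k(1, 0, 1) = 0
  (r (k (q (t) (f)) (k (u) (t) (u)) (q (t) (f)))) = r(0,) = 1


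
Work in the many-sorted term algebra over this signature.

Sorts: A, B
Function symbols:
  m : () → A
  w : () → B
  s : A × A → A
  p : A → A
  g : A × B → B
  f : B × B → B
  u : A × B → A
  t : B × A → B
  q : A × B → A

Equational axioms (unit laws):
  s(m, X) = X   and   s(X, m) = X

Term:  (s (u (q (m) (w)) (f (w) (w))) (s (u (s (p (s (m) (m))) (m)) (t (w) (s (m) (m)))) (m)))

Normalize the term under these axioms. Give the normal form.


1. (s (u (q (m) (w)) (f (w) (w))) (s (u (s (p (s (m) (m))) (m)) (t (w) (s (m) (m)))) (m)))  →  (s (u (q (m) (w)) (f (w) (w))) (u (s (p (s (m) (m))) (m)) (t (w) (s (m) (m)))))
2. (s (u (q (m) (w)) (f (w) (w))) (u (s (p (s (m) (m))) (m)) (t (w) (s (m) (m)))))  →  (s (u (q (m) (w)) (f (w) (w))) (u (p (s (m) (m))) (t (w) (s (m) (m)))))
3. (s (u (q (m) (w)) (f (w) (w))) (u (p (s (m) (m))) (t (w) (s (m) (m)))))  →  (s (u (q (m) (w)) (f (w) (w))) (u (p (m)) (t (w) (s (m) (m)))))
4. (s (u (q (m) (w)) (f (w) (w))) (u (p (m)) (t (w) (s (m) (m)))))  →  (s (u (q (m) (w)) (f (w) (w))) (u (p (m)) (t (w) (m))))

normal form = (s (u (q (m) (w)) (f (w) (w))) (u (p (m)) (t (w) (m))))


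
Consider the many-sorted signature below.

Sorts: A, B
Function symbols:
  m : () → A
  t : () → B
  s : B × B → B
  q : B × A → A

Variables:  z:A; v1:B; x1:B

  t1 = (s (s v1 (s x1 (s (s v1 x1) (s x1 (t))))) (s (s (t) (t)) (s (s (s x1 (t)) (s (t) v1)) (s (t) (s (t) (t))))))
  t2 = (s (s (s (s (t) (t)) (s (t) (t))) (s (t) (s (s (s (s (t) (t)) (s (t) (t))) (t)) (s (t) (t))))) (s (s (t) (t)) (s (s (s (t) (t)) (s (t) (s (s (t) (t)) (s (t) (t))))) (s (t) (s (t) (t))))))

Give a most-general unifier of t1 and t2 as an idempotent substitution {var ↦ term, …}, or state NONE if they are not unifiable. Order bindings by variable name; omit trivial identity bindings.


{v1 ↦ (s (s (t) (t)) (s (t) (t))), x1 ↦ (t)}


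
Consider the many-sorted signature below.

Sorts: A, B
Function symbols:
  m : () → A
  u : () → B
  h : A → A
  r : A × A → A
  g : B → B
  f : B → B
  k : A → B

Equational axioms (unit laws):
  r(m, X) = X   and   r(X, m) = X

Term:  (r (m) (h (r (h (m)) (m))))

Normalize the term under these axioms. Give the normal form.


normal form = (h (h (m)))

1. (r (m) (h (r (h (m)) (m))))  →  (h (r (h (m)) (m)))
2. (h (r (h (m)) (m)))  →  (h (h (m)))


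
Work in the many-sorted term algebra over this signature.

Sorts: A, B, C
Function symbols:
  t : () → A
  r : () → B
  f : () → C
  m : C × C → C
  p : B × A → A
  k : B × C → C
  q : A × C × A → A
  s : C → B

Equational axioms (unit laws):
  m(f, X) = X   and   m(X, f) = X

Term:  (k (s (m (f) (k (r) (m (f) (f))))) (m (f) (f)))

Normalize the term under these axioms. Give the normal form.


1. (k (s (m (f) (k (r) (m (f) (f))))) (m (f) (f)))  →  (k (s (k (r) (m (f) (f)))) (m (f) (f)))
2. (k (s (k (r) (m (f) (f)))) (m (f) (f)))  →  (k (s (k (r) (f))) (m (f) (f)))
3. (k (s (k (r) (f))) (m (f) (f)))  →  (k (s (k (r) (f))) (f))

normal form = (k (s (k (r) (f))) (f))


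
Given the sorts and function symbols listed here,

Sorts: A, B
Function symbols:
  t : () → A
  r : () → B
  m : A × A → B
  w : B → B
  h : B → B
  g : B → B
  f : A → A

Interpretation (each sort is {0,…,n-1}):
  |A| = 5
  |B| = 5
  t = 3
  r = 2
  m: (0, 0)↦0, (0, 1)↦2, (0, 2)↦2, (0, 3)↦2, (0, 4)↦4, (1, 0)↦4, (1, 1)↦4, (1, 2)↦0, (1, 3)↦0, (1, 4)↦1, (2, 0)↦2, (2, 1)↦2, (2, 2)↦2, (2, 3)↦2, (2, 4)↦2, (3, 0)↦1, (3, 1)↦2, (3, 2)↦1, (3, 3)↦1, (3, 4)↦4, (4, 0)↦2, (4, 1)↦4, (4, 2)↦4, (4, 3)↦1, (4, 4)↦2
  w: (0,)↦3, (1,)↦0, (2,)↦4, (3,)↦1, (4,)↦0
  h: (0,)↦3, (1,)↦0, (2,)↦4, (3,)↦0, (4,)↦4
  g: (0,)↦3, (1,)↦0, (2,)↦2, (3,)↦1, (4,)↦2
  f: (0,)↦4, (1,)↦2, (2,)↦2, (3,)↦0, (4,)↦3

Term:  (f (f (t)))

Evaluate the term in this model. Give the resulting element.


value = 4

  t = 3
  (f (t)) = f(3,) = 0
  (f (f (t))) = f(0,) = 4


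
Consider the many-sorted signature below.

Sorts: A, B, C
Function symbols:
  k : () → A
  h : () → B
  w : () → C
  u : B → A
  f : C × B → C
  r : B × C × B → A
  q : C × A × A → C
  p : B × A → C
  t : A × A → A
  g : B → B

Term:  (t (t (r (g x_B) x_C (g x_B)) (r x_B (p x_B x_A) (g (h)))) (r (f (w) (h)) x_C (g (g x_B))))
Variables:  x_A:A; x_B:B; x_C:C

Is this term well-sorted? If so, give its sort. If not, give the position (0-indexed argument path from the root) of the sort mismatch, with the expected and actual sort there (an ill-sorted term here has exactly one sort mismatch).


        x_B : B
      (g x_B) : B
      x_C : C
        x_B : B
      (g x_B) : B
    (r (g x_B) x_C (g x_B)) : A
      x_B : B
        x_B : B
        x_A : A
      (p x_B x_A) : C
        (h) : B
      (g (h)) : B
    (r x_B (p x_B x_A) (g (h))) : A
  (t (r (g x_B) x_C (g x_B)) (r x_B (p x_B x_A) (g (h)))) : A
      (w) : C
      (h) : B
    (f (w) (h)) : C
    x_C : C
        x_B : B
      (g x_B) : B
    (g (g x_B)) : B
  (r (f (w) (h)) x_C (g (g x_B))) : ✗ arg 0 at [1, 0] has sort C, expected B

ill-sorted at position [1, 0]: expected B, got C


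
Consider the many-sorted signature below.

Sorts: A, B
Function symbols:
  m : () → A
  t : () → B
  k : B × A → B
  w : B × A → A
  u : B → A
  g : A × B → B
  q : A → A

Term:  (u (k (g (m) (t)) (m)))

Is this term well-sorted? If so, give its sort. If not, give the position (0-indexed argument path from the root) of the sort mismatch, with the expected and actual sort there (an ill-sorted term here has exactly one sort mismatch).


      (m) : A
      (t) : B
    (g (m) (t)) : B
    (m) : A
  (k (g (m) (t)) (m)) : B
(u (k (g (m) (t)) (m))) : A

well-sorted; sort = A


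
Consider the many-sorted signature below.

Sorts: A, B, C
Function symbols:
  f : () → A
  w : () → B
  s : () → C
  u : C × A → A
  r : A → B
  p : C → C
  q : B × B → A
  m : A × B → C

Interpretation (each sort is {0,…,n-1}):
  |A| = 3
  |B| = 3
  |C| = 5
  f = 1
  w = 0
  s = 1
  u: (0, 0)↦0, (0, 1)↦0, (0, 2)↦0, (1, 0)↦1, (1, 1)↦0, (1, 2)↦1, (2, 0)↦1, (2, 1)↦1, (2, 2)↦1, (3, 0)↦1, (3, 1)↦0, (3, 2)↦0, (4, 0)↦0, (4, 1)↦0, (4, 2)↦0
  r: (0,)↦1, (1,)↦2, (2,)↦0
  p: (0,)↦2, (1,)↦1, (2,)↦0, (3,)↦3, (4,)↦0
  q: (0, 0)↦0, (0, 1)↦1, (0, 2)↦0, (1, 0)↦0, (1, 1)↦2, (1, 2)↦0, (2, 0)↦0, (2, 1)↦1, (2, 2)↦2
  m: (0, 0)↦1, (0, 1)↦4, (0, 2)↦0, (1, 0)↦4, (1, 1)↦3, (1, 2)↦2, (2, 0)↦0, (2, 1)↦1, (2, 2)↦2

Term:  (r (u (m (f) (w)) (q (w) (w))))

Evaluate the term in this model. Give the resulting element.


  f = 1
  w = 0
  (m (f) (w)) = m(1, 0) = 4
  w = 0
  w = 0
  (q (w) (w)) = q(0, 0) = 0
  (u (m (f) (w)) (q (w) (w))) = u(4, 0) = 0
  (r (u (m (f) (w)) (q (w) (w)))) = r(0,) = 1

value = 1


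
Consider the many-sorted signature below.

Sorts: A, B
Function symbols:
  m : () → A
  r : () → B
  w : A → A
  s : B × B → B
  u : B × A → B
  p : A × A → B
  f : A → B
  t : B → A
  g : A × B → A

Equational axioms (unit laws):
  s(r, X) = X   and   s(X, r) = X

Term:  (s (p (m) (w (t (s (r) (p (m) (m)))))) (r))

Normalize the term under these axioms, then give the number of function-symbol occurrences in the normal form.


size = 7

1. (s (p (m) (w (t (s (r) (p (m) (m)))))) (r))  →  (p (m) (w (t (s (r) (p (m) (m))))))
2. (p (m) (w (t (s (r) (p (m) (m))))))  →  (p (m) (w (t (p (m) (m)))))
normal form: (p (m) (w (t (p (m) (m)))))


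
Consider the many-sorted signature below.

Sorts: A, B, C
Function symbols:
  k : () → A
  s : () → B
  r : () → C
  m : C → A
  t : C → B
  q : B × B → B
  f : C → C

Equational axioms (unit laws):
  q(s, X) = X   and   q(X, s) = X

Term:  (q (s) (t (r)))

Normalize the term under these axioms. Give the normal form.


normal form = (t (r))

1. (q (s) (t (r)))  →  (t (r))


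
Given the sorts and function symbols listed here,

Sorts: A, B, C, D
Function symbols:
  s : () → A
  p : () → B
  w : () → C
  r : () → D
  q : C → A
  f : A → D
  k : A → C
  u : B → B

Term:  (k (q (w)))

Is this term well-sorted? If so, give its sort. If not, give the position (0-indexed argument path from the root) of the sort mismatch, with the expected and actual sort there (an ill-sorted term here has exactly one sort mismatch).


well-sorted; sort = C

    (w) : C
  (q (w)) : A
(k (q (w))) : C


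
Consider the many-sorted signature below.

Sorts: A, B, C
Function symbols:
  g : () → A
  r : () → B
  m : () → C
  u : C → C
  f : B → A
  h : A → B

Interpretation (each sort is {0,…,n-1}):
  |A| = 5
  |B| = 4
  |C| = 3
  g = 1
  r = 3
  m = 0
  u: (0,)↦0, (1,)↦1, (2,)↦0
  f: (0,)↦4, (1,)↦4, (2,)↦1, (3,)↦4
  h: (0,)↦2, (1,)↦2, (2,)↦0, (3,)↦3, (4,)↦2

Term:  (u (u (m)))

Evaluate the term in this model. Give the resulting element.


  m = 0
  (u (m)) = u(0,) = 0
  (u (u (m))) = u(0,) = 0

value = 0


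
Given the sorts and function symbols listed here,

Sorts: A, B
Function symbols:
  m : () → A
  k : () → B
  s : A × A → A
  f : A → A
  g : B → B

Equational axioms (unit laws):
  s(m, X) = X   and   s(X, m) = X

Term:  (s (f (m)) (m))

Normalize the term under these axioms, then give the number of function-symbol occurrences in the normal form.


1. (s (f (m)) (m))  →  (f (m))
normal form: (f (m))

size = 2


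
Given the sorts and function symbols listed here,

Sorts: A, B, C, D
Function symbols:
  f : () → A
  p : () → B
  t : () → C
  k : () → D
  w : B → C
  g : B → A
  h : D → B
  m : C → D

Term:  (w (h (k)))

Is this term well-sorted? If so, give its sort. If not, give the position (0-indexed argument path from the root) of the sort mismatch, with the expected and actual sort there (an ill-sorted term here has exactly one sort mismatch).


well-sorted; sort = C

    (k) : D
  (h (k)) : B
(w (h (k))) : C


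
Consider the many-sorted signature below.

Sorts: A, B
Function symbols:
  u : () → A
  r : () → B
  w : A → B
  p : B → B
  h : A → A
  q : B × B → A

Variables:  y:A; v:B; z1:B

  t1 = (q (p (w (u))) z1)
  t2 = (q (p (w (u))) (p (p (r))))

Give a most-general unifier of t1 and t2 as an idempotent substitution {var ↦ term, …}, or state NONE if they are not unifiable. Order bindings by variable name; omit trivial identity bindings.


{z1 ↦ (p (p (r)))}


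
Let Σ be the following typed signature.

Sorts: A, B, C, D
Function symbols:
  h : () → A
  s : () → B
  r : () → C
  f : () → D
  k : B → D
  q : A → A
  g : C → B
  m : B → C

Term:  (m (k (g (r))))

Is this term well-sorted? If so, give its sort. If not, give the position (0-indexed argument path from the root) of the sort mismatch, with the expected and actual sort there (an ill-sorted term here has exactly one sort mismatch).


      (r) : C
    (g (r)) : B
  (k (g (r))) : D
(m (k (g (r)))) : ✗ arg 0 at [0] has sort D, expected B

ill-sorted at position [0]: expected B, got D


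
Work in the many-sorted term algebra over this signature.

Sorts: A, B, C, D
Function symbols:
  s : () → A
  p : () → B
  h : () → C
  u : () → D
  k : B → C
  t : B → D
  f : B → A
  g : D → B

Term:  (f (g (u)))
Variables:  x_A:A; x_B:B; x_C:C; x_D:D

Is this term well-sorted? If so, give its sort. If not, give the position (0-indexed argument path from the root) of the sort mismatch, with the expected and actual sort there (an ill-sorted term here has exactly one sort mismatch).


    (u) : D
  (g (u)) : B
(f (g (u))) : A

well-sorted; sort = A


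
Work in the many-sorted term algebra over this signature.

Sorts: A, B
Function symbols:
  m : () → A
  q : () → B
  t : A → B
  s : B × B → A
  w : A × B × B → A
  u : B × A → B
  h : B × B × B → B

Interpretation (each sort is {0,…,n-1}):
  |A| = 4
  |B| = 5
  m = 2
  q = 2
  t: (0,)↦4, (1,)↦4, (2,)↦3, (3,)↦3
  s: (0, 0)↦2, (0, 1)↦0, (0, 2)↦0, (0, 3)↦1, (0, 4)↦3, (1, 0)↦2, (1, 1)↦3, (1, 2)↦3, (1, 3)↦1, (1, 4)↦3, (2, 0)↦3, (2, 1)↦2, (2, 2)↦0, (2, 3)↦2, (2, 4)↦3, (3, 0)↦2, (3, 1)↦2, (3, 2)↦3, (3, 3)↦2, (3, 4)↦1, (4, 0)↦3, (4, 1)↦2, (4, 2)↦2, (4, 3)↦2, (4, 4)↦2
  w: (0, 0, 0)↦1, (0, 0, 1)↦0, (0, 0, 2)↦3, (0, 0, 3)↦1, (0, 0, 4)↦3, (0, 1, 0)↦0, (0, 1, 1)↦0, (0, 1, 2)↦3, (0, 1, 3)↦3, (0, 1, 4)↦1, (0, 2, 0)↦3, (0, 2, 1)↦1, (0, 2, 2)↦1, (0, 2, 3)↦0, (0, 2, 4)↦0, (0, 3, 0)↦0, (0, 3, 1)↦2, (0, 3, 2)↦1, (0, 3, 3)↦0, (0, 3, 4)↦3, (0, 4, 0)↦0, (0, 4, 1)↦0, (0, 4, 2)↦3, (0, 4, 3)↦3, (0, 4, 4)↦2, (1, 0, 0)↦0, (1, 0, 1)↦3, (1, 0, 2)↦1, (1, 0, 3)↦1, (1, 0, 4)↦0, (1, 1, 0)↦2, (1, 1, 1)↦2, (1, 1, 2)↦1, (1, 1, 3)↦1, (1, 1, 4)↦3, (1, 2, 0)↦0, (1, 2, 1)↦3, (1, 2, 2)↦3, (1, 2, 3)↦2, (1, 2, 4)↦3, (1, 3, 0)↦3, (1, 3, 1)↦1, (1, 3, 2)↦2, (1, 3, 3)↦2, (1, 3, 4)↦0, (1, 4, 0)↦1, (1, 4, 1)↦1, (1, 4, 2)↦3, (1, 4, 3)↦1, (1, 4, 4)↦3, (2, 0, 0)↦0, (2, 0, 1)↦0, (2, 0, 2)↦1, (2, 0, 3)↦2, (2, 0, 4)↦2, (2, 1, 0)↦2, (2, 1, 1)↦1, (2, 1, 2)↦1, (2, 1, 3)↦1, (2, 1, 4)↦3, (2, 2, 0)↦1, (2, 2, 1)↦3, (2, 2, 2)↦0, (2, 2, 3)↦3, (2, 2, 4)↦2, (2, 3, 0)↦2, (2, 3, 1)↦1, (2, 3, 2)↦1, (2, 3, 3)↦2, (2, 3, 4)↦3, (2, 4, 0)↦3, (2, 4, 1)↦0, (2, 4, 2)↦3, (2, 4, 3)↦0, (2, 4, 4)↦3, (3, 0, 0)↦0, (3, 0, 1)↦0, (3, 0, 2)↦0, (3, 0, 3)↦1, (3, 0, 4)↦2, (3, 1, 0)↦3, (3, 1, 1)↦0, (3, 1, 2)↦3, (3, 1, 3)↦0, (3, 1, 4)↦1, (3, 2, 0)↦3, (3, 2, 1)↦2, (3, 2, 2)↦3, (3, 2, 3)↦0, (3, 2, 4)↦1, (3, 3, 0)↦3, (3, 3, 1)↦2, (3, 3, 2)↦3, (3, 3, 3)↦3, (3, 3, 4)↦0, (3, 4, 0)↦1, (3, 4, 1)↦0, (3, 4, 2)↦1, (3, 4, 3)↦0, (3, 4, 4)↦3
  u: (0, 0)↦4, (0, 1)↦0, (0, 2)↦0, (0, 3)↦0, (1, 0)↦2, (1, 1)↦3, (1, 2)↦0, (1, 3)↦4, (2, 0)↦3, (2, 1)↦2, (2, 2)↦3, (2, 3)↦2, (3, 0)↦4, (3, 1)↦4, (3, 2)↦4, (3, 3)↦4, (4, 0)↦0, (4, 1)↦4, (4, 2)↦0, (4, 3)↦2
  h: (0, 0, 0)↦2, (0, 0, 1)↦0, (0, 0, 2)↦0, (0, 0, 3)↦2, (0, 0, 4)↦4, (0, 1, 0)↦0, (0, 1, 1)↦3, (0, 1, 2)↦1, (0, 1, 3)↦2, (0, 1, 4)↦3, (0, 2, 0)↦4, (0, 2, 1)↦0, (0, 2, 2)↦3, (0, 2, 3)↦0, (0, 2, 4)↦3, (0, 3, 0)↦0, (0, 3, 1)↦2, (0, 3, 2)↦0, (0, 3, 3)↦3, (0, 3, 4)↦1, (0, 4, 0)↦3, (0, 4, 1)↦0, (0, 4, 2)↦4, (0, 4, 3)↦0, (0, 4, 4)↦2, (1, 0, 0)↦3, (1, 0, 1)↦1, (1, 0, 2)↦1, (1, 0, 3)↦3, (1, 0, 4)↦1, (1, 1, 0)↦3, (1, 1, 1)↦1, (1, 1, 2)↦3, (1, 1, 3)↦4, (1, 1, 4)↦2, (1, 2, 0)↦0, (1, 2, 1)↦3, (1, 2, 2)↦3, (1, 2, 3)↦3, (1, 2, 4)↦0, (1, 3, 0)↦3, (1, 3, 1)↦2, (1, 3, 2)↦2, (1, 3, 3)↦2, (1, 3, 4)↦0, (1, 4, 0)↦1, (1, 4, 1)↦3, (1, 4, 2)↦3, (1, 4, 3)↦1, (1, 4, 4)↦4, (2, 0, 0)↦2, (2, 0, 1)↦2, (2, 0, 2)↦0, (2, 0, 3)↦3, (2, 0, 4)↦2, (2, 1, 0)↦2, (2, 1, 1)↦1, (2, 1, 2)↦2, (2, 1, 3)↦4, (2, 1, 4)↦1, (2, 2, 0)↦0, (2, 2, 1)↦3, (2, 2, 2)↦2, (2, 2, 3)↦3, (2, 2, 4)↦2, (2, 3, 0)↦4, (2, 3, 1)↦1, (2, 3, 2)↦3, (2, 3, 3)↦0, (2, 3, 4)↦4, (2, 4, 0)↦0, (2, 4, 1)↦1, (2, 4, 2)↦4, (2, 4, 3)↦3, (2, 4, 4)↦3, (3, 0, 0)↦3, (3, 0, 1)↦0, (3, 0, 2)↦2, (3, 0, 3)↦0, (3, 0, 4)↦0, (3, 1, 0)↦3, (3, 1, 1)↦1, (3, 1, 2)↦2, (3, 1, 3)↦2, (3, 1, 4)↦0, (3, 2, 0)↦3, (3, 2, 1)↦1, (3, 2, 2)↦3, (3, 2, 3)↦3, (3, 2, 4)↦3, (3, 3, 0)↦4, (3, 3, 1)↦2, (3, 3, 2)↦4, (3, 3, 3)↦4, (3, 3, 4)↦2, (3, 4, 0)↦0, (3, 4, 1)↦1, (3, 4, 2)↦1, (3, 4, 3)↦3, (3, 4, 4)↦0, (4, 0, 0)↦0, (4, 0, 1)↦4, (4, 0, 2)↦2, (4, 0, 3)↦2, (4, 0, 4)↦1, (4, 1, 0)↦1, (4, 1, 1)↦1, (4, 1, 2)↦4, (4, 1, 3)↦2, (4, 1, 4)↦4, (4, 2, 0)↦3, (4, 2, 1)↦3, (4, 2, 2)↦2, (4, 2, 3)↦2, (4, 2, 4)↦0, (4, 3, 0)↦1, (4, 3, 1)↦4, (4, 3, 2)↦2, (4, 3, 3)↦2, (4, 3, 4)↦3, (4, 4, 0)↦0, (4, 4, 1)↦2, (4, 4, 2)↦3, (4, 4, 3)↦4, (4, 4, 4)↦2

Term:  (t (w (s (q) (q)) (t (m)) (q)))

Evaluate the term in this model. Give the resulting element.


  q = 2
  q = 2
  (s (q) (q)) = s(2, 2) = 0
  m = 2
  (t (m)) = t(2,) = 3
  q = 2
  (w (s (q) (q)) (t (m)) (q)) = w(0, 3, 2) = 1
  (t (w (s (q) (q)) (t (m)) (q))) = t(1,) = 4

value = 4


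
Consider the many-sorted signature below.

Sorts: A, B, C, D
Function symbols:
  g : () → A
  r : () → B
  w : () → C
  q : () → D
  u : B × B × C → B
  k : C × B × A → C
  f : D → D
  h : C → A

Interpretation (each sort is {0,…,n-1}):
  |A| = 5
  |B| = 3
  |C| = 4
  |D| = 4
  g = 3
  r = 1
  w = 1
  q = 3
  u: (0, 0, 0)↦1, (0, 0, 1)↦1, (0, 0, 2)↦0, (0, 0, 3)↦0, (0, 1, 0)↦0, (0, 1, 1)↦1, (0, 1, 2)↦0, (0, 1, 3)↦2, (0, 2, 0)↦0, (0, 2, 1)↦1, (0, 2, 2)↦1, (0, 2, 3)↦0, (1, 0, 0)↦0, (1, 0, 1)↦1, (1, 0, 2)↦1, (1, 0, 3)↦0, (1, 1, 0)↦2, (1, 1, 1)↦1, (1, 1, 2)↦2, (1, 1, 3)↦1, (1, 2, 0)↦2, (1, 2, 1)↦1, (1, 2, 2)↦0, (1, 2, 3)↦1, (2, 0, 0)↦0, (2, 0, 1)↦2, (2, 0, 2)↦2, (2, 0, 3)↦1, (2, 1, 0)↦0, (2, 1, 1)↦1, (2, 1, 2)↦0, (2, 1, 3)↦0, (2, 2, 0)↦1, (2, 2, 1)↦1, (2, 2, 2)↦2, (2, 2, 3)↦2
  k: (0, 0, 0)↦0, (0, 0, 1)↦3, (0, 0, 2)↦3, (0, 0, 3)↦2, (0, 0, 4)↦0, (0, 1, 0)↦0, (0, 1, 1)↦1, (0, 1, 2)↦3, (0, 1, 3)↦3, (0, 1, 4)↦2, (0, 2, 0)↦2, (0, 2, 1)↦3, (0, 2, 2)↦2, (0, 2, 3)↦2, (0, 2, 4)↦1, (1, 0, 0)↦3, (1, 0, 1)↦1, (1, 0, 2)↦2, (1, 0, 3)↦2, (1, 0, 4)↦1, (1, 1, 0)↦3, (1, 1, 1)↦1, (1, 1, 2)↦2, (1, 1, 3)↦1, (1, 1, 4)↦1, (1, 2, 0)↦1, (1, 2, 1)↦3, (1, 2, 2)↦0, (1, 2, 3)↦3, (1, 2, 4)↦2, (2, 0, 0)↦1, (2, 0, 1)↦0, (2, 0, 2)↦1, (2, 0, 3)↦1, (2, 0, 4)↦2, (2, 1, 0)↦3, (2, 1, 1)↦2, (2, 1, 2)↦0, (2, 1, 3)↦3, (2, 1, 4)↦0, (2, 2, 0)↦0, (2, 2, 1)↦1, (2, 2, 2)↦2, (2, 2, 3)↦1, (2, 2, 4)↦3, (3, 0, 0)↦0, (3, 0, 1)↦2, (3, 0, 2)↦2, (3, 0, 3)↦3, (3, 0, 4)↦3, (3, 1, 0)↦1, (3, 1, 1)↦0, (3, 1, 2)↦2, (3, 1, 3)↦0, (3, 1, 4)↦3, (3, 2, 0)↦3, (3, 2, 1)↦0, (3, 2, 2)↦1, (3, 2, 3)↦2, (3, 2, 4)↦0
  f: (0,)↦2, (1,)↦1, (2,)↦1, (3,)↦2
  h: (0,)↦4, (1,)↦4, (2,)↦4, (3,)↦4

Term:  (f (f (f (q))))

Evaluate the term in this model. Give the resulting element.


value = 1

  q = 3
  (f (q)) = f(3,) = 2
  (f (f (q))) = f(2,) = 1
  (f (f (f (q)))) = f(1,) = 1


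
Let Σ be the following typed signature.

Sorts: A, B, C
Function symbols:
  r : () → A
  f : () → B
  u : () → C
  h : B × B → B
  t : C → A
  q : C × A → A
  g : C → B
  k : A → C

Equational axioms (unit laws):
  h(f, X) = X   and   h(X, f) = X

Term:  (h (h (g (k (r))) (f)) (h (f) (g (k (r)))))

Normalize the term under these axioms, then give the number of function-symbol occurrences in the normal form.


1. (h (h (g (k (r))) (f)) (h (f) (g (k (r)))))  →  (h (g (k (r))) (h (f) (g (k (r)))))
2. (h (g (k (r))) (h (f) (g (k (r)))))  →  (h (g (k (r))) (g (k (r))))
normal form: (h (g (k (r))) (g (k (r))))

size = 7


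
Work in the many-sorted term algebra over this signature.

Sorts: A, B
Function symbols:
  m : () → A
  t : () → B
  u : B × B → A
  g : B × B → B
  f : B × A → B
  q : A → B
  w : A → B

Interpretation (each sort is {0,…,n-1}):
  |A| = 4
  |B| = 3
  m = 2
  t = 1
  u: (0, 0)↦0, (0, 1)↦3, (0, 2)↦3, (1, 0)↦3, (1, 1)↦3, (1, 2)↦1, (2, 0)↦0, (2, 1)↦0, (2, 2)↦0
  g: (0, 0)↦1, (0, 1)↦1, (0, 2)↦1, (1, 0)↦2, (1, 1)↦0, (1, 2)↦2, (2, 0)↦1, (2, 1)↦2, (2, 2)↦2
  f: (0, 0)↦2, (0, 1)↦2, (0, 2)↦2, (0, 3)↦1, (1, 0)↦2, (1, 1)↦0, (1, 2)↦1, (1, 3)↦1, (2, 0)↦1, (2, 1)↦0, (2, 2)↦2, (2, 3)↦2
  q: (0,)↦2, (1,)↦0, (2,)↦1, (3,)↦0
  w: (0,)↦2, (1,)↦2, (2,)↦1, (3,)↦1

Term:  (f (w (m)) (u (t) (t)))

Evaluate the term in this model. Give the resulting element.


value = 1

  m = 2
  (w (m)) = w(2,) = 1
  t = 1
  t = 1
  (u (t) (t)) = u(1, 1) = 3
  (f (w (m)) (u (t) (t))) = f(1, 3) = 1


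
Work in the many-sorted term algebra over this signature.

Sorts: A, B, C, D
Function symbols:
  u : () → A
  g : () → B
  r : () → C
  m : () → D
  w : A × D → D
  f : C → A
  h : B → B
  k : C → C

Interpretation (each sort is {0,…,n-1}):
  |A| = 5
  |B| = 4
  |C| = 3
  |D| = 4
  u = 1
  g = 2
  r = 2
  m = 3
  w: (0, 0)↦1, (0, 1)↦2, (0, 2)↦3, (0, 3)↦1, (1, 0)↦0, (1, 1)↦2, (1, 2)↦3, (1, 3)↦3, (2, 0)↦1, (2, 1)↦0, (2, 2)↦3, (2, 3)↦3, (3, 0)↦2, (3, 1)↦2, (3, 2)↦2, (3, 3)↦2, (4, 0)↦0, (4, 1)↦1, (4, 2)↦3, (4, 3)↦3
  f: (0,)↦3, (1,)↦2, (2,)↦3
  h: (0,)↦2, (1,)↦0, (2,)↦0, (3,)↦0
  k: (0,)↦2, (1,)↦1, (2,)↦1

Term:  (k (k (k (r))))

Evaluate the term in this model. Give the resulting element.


  r = 2
  (k (r)) = k(2,) = 1
  (k (k (r))) = k(1,) = 1
  (k (k (k (r)))) = k(1,) = 1

value = 1


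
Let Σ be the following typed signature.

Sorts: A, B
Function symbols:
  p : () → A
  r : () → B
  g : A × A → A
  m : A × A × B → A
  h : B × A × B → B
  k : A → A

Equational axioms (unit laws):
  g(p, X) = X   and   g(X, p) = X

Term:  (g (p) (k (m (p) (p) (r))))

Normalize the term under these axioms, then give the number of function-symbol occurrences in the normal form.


1. (g (p) (k (m (p) (p) (r))))  →  (k (m (p) (p) (r)))
normal form: (k (m (p) (p) (r)))

size = 5


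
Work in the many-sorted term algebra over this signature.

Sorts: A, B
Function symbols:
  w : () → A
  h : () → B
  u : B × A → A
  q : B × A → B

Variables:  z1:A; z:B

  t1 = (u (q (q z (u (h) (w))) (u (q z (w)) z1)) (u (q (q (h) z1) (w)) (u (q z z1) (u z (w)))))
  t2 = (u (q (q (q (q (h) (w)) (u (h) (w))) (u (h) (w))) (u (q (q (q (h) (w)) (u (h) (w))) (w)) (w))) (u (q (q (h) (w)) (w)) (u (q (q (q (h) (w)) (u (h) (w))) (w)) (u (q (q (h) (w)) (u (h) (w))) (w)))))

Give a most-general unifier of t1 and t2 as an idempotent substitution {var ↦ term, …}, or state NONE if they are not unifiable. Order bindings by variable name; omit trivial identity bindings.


{z ↦ (q (q (h) (w)) (u (h) (w))), z1 ↦ (w)}


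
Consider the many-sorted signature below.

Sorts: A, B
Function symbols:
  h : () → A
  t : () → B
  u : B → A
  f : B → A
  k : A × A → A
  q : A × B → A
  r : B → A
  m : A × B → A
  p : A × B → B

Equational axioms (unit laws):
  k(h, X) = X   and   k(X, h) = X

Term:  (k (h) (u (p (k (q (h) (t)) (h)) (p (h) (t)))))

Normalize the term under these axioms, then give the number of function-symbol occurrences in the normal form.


size = 8

1. (k (h) (u (p (k (q (h) (t)) (h)) (p (h) (t)))))  →  (u (p (k (q (h) (t)) (h)) (p (h) (t))))
2. (u (p (k (q (h) (t)) (h)) (p (h) (t))))  →  (u (p (q (h) (t)) (p (h) (t))))
normal form: (u (p (q (h) (t)) (p (h) (t))))


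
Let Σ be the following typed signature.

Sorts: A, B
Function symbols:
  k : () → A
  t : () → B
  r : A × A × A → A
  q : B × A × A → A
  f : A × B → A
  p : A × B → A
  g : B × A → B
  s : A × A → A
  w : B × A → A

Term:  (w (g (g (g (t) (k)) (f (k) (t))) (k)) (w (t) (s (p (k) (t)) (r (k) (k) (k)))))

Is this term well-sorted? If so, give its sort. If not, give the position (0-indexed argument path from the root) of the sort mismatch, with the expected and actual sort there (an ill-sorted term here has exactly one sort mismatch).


        (t) : B
        (k) : A
      (g (t) (k)) : B
        (k) : A
        (t) : B
      (f (k) (t)) : A
    (g (g (t) (k)) (f (k) (t))) : B
    (k) : A
  (g (g (g (t) (k)) (f (k) (t))) (k)) : B
    (t) : B
        (k) : A
        (t) : B
      (p (k) (t)) : A
        (k) : A
        (k) : A
        (k) : A
      (r (k) (k) (k)) : A
    (s (p (k) (t)) (r (k) (k) (k))) : A
  (w (t) (s (p (k) (t)) (r (k) (k) (k)))) : A
(w (g (g (g (t) (k)) (f (k) (t))) (k)) (w (t) (s (p (k) (t)) (r (k) (k) (k))))) : A

well-sorted; sort = A


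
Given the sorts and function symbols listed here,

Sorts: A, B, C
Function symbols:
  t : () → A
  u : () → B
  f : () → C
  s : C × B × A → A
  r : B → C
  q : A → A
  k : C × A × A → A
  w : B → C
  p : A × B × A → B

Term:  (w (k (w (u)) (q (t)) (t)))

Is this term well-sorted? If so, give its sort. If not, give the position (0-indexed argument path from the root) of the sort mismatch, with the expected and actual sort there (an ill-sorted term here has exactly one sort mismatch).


ill-sorted at position [0]: expected B, got A

      (u) : B
    (w (u)) : C
      (t) : A
    (q (t)) : A
    (t) : A
  (k (w (u)) (q (t)) (t)) : A
(w (k (w (u)) (q (t)) (t))) : ✗ arg 0 at [0] has sort A, expected B


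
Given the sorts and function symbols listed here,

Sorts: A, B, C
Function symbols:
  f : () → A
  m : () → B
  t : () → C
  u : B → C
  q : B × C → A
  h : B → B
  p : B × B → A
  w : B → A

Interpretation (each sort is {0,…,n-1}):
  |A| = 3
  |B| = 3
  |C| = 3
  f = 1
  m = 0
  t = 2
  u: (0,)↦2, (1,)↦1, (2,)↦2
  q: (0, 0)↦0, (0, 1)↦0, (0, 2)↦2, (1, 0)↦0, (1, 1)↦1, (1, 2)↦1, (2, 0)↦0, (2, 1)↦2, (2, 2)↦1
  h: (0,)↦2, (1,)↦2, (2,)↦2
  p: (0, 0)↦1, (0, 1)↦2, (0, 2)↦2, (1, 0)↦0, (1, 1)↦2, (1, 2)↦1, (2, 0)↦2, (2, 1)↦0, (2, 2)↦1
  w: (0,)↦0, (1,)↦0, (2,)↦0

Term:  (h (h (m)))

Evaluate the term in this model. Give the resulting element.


value = 2

  m = 0
  (h (m)) = h(0,) = 2
  (h (h (m))) = h(2,) = 2


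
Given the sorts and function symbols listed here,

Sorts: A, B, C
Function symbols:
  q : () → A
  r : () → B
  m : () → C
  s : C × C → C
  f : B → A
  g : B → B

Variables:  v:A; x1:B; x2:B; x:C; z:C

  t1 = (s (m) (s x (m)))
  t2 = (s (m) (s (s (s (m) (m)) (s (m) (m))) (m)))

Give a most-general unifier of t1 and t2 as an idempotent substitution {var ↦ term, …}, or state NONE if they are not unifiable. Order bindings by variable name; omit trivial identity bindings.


{x ↦ (s (s (m) (m)) (s (m) (m)))}


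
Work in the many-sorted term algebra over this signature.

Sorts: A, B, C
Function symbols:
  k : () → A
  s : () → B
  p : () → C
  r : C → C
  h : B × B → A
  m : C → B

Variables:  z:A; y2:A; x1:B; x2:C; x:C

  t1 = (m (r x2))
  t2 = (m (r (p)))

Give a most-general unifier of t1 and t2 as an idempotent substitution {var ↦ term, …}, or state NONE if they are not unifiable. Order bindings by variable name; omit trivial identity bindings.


{x2 ↦ (p)}


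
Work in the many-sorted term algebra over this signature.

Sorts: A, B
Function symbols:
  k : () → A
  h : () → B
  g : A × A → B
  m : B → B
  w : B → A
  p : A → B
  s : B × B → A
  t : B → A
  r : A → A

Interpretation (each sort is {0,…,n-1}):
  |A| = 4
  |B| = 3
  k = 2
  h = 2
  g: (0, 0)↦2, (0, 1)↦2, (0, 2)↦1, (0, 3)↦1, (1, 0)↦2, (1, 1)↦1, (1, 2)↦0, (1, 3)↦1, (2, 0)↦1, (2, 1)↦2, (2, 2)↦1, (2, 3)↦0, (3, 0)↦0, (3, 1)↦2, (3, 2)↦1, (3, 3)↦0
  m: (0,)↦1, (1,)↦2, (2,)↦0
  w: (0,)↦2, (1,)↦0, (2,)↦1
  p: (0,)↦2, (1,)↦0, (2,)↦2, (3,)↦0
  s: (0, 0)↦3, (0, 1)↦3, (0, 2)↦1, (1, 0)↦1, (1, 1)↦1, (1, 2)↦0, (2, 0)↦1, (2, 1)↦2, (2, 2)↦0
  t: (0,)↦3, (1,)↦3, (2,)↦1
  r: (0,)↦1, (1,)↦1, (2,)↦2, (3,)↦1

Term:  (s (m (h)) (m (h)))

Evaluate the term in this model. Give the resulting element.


value = 3

  h = 2
  (m (h)) = m(2,) = 0
  h = 2
  (m (h)) = m(2,) = 0
  (s (m (h)) (m (h))) = s(0, 0) = 3


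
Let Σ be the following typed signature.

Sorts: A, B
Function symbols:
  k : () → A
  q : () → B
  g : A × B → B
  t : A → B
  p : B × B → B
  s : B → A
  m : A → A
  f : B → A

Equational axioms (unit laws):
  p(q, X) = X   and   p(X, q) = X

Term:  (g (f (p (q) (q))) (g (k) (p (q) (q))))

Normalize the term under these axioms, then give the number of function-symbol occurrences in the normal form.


1. (g (f (p (q) (q))) (g (k) (p (q) (q))))  →  (g (f (q)) (g (k) (p (q) (q))))
2. (g (f (q)) (g (k) (p (q) (q))))  →  (g (f (q)) (g (k) (q)))
normal form: (g (f (q)) (g (k) (q)))

size = 6


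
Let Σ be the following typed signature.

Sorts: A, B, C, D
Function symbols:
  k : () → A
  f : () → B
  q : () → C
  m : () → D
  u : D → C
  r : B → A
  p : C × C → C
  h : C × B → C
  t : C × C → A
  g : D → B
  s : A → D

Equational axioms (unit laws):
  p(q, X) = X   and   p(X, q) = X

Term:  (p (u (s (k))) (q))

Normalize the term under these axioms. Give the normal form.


normal form = (u (s (k)))

1. (p (u (s (k))) (q))  →  (u (s (k)))


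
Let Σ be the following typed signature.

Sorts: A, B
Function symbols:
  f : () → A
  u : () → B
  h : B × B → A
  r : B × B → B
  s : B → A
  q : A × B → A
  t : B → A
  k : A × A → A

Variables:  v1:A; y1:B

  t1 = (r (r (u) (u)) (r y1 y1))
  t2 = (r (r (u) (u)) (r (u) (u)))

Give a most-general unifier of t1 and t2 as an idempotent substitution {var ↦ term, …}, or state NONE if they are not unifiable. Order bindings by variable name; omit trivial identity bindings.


{y1 ↦ (u)}


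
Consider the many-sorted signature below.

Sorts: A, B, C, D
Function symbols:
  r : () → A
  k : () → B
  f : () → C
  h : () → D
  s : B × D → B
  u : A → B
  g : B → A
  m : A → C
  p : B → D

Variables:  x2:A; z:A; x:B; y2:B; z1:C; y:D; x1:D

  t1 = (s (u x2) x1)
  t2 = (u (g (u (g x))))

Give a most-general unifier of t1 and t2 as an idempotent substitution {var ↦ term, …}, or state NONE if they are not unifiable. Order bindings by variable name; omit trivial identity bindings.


NONE (not unifiable)

head clash or occurs-check failure — not unifiable
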